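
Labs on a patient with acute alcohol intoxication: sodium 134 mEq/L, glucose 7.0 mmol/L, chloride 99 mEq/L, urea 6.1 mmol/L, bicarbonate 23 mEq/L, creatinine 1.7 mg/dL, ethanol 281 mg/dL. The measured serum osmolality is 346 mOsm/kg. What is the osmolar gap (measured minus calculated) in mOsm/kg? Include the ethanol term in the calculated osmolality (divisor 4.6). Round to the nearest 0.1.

Calculated osmolality = 2·Na + glucose + urea + ethanol/4.6
= 2·134 + 7 + 6.1 + 281/4.6
= 268 + 7 + 6.10 + 61.09
= 342.19 mOsm/kg ≈ 342.2 mOsm/kg
Osmolar gap = measured − calculated = 346 − 342.2 = 3.8 mOsm/kg

3.8 mOsm/kg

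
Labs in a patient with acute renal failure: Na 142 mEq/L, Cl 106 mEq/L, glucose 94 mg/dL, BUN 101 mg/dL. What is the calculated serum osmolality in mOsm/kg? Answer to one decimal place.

325.3 mOsm/kg

Calculated osmolality = 2·Na + glucose/18 + BUN/2.8
= 2·142 + 94/18 + 101/2.8
= 284 + 5.22 + 36.07
= 325.29 mOsm/kg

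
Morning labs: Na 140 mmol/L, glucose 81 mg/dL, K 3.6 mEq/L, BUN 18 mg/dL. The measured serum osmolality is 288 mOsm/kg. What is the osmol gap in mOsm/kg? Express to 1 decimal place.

-2.9 mOsm/kg

Calculated osmolality = 2·Na + glucose/18 + BUN/2.8
= 2·140 + 81/18 + 18/2.8
= 280 + 4.50 + 6.43
= 290.93 mOsm/kg ≈ 290.9 mOsm/kg
Osmolar gap = measured − calculated = 288 − 290.9 = -2.9 mOsm/kg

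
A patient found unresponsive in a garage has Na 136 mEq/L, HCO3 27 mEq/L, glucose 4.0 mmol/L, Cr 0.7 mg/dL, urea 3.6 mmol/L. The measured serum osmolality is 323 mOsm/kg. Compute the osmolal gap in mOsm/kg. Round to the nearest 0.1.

Calculated osmolality = 2·Na + glucose + urea
= 2·136 + 4 + 3.6
= 272 + 4 + 3.60
= 279.6 mOsm/kg ≈ 279.6 mOsm/kg
Osmolar gap = measured − calculated = 323 − 279.6 = 43.4 mOsm/kg

43.4 mOsm/kg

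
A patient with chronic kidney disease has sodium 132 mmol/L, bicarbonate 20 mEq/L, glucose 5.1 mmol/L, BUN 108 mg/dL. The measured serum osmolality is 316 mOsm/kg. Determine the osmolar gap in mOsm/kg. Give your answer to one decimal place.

8.3 mOsm/kg

Calculated osmolality = 2·Na + glucose + BUN/2.8
= 2·132 + 5.1 + 108/2.8
= 264 + 5.10 + 38.57
= 307.67 mOsm/kg ≈ 307.7 mOsm/kg
Osmolar gap = measured − calculated = 316 − 307.7 = 8.3 mOsm/kg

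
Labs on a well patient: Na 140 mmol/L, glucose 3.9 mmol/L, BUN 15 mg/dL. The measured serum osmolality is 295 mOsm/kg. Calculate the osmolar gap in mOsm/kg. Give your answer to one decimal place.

5.7 mOsm/kg

Calculated osmolality = 2·Na + glucose + BUN/2.8
= 2·140 + 3.9 + 15/2.8
= 280 + 3.90 + 5.36
= 289.26 mOsm/kg ≈ 289.3 mOsm/kg
Osmolar gap = measured − calculated = 295 − 289.3 = 5.7 mOsm/kg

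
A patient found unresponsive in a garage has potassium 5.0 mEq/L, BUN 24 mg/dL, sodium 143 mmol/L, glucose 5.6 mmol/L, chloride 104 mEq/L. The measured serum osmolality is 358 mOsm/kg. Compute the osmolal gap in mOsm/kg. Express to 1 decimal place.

Calculated osmolality = 2·Na + glucose + BUN/2.8
= 2·143 + 5.6 + 24/2.8
= 286 + 5.60 + 8.57
= 300.17 mOsm/kg ≈ 300.2 mOsm/kg
Osmolar gap = measured − calculated = 358 − 300.2 = 57.8 mOsm/kg

57.8 mOsm/kg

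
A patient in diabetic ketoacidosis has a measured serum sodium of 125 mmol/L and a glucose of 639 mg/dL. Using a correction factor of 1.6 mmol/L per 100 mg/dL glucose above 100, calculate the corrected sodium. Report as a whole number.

Corrected Na = measured Na + 1.6 · (glucose − 100)/100
= 125 + 1.6 · (639 − 100)/100
= 125 + 8.6
= 133.6 mmol/L

134 mmol/L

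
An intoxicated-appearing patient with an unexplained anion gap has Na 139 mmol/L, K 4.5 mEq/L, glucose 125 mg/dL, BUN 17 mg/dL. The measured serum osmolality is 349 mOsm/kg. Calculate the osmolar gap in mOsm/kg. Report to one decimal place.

Calculated osmolality = 2·Na + glucose/18 + BUN/2.8
= 2·139 + 125/18 + 17/2.8
= 278 + 6.94 + 6.07
= 291.01 mOsm/kg ≈ 291.0 mOsm/kg
Osmolar gap = measured − calculated = 349 − 291.0 = 58.0 mOsm/kg

58.0 mOsm/kg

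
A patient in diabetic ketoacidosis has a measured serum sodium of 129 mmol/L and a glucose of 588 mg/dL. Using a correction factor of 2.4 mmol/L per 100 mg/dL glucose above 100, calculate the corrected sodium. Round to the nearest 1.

Corrected Na = measured Na + 2.4 · (glucose − 100)/100
= 129 + 2.4 · (588 − 100)/100
= 129 + 11.7
= 140.7 mmol/L

141 mmol/L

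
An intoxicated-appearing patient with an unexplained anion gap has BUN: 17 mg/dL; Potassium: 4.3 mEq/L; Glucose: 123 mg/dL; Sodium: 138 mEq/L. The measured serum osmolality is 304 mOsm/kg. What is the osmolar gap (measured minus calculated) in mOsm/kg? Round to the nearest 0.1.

Calculated osmolality = 2·Na + glucose/18 + BUN/2.8
= 2·138 + 123/18 + 17/2.8
= 276 + 6.83 + 6.07
= 288.9 mOsm/kg ≈ 288.9 mOsm/kg
Osmolar gap = measured − calculated = 304 − 288.9 = 15.1 mOsm/kg

15.1 mOsm/kg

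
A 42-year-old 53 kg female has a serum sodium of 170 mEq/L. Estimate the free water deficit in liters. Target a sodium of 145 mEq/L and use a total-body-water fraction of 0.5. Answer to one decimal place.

4.6 L

TBW = 0.5 · 53 = 26.5 L
Free water deficit = TBW · (Na/145 − 1)
= 26.5 · (170/145 − 1)
= 26.5 · 0.1724
= 4.57 L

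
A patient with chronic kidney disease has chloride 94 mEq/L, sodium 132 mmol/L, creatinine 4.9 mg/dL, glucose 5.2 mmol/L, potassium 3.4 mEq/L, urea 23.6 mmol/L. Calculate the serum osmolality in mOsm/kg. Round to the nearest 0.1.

Calculated osmolality = 2·Na + glucose + urea
= 2·132 + 5.2 + 23.6
= 264 + 5.20 + 23.60
= 292.8 mOsm/kg

292.8 mOsm/kg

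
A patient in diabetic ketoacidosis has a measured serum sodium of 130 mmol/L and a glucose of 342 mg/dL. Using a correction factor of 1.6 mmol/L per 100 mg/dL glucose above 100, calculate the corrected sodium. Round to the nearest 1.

134 mmol/L

Corrected Na = measured Na + 1.6 · (glucose − 100)/100
= 130 + 1.6 · (342 − 100)/100
= 130 + 3.9
= 133.9 mmol/L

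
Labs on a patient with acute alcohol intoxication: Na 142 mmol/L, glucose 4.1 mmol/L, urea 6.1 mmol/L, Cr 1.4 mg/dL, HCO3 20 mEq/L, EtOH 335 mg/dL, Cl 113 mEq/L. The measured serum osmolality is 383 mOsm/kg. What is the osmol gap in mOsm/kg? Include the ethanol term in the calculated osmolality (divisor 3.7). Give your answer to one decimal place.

-1.7 mOsm/kg

Calculated osmolality = 2·Na + glucose + urea + ethanol/3.7
= 2·142 + 4.1 + 6.1 + 335/3.7
= 284 + 4.10 + 6.10 + 90.54
= 384.74 mOsm/kg ≈ 384.7 mOsm/kg
Osmolar gap = measured − calculated = 383 − 384.7 = -1.7 mOsm/kg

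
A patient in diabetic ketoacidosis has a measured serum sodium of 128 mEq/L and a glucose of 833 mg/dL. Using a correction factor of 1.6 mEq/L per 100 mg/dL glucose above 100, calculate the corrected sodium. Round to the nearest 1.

Corrected Na = measured Na + 1.6 · (glucose − 100)/100
= 128 + 1.6 · (833 − 100)/100
= 128 + 11.7
= 139.7 mEq/L

140 mEq/L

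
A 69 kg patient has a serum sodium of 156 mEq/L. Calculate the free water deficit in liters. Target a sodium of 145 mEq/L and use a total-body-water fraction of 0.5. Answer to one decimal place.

2.6 L

TBW = 0.5 · 69 = 34.5 L
Free water deficit = TBW · (Na/145 − 1)
= 34.5 · (156/145 − 1)
= 34.5 · 0.0759
= 2.62 L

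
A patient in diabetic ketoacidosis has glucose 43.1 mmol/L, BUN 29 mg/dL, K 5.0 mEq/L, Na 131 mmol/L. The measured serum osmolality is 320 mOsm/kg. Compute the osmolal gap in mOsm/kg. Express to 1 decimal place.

4.5 mOsm/kg

Calculated osmolality = 2·Na + glucose + BUN/2.8
= 2·131 + 43.1 + 29/2.8
= 262 + 43.10 + 10.36
= 315.46 mOsm/kg ≈ 315.5 mOsm/kg
Osmolar gap = measured − calculated = 320 − 315.5 = 4.5 mOsm/kg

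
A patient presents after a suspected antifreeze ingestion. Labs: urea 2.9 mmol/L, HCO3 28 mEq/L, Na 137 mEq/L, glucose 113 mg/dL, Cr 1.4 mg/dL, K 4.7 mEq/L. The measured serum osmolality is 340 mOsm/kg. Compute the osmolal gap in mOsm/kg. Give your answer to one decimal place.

56.8 mOsm/kg

Calculated osmolality = 2·Na + glucose/18 + urea
= 2·137 + 113/18 + 2.9
= 274 + 6.28 + 2.90
= 283.18 mOsm/kg ≈ 283.2 mOsm/kg
Osmolar gap = measured − calculated = 340 − 283.2 = 56.8 mOsm/kg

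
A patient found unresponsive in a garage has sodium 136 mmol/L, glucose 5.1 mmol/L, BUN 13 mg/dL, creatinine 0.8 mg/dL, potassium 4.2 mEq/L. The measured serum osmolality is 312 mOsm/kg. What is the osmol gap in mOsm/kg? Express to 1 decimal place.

30.3 mOsm/kg

Calculated osmolality = 2·Na + glucose + BUN/2.8
= 2·136 + 5.1 + 13/2.8
= 272 + 5.10 + 4.64
= 281.74 mOsm/kg ≈ 281.7 mOsm/kg
Osmolar gap = measured − calculated = 312 − 281.7 = 30.3 mOsm/kg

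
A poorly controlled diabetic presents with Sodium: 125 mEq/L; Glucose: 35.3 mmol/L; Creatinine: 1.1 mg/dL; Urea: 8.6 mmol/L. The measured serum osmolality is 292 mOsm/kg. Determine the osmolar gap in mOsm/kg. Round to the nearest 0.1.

Calculated osmolality = 2·Na + glucose + urea
= 2·125 + 35.3 + 8.6
= 250 + 35.30 + 8.60
= 293.9 mOsm/kg ≈ 293.9 mOsm/kg
Osmolar gap = measured − calculated = 292 − 293.9 = -1.9 mOsm/kg

-1.9 mOsm/kg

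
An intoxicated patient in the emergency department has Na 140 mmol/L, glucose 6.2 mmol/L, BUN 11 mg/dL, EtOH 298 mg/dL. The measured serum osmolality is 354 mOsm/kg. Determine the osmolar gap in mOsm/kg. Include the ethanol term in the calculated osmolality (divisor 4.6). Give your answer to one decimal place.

-0.9 mOsm/kg

Calculated osmolality = 2·Na + glucose + BUN/2.8 + ethanol/4.6
= 2·140 + 6.2 + 11/2.8 + 298/4.6
= 280 + 6.20 + 3.93 + 64.78
= 354.91 mOsm/kg ≈ 354.9 mOsm/kg
Osmolar gap = measured − calculated = 354 − 354.9 = -0.9 mOsm/kg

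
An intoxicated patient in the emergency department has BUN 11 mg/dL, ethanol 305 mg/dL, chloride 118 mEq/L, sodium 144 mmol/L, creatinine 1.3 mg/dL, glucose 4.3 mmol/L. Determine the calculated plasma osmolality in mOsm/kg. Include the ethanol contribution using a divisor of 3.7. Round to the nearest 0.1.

Calculated osmolality = 2·Na + glucose + BUN/2.8 + ethanol/3.7
= 2·144 + 4.3 + 11/2.8 + 305/3.7
= 288 + 4.30 + 3.93 + 82.43
= 378.66 mOsm/kg

378.7 mOsm/kg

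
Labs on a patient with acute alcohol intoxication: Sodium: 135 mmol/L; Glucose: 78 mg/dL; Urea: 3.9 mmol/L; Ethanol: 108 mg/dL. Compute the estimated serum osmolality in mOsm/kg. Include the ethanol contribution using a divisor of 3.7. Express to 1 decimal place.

Calculated osmolality = 2·Na + glucose/18 + urea + ethanol/3.7
= 2·135 + 78/18 + 3.9 + 108/3.7
= 270 + 4.33 + 3.90 + 29.19
= 307.42 mOsm/kg

307.4 mOsm/kg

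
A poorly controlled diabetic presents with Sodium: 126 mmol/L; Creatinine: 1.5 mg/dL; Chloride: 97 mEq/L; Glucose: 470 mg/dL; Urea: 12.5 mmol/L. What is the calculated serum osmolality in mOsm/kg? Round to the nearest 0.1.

290.6 mOsm/kg

Calculated osmolality = 2·Na + glucose/18 + urea
= 2·126 + 470/18 + 12.5
= 252 + 26.11 + 12.50
= 290.61 mOsm/kg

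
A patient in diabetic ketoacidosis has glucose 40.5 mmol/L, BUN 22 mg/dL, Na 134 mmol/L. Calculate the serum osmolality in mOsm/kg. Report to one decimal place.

Calculated osmolality = 2·Na + glucose + BUN/2.8
= 2·134 + 40.5 + 22/2.8
= 268 + 40.50 + 7.86
= 316.36 mOsm/kg

316.4 mOsm/kg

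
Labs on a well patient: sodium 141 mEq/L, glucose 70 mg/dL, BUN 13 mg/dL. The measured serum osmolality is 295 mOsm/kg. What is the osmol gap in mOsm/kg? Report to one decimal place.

Calculated osmolality = 2·Na + glucose/18 + BUN/2.8
= 2·141 + 70/18 + 13/2.8
= 282 + 3.89 + 4.64
= 290.53 mOsm/kg ≈ 290.5 mOsm/kg
Osmolar gap = measured − calculated = 295 − 290.5 = 4.5 mOsm/kg

4.5 mOsm/kg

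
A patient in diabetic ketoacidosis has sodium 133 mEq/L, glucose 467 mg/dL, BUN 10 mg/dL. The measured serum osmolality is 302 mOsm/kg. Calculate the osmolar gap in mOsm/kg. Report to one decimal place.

6.5 mOsm/kg

Calculated osmolality = 2·Na + glucose/18 + BUN/2.8
= 2·133 + 467/18 + 10/2.8
= 266 + 25.94 + 3.57
= 295.51 mOsm/kg ≈ 295.5 mOsm/kg
Osmolar gap = measured − calculated = 302 − 295.5 = 6.5 mOsm/kg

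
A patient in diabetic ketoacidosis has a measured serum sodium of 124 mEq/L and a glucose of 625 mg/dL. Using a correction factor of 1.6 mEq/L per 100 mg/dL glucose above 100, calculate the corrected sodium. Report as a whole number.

Corrected Na = measured Na + 1.6 · (glucose − 100)/100
= 124 + 1.6 · (625 − 100)/100
= 124 + 8.4
= 132.4 mEq/L

132 mEq/L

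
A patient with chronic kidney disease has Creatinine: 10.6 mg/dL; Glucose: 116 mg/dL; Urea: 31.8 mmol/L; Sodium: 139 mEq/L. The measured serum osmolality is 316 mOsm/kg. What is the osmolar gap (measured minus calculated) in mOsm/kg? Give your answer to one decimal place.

Calculated osmolality = 2·Na + glucose/18 + urea
= 2·139 + 116/18 + 31.8
= 278 + 6.44 + 31.80
= 316.24 mOsm/kg ≈ 316.2 mOsm/kg
Osmolar gap = measured − calculated = 316 − 316.2 = -0.2 mOsm/kg

-0.2 mOsm/kg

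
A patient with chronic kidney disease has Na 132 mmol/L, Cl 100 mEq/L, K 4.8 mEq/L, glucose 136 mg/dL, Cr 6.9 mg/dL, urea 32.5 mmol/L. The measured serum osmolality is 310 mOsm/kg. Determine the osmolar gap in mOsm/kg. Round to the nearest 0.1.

Calculated osmolality = 2·Na + glucose/18 + urea
= 2·132 + 136/18 + 32.5
= 264 + 7.56 + 32.50
= 304.06 mOsm/kg ≈ 304.1 mOsm/kg
Osmolar gap = measured − calculated = 310 − 304.1 = 5.9 mOsm/kg

5.9 mOsm/kg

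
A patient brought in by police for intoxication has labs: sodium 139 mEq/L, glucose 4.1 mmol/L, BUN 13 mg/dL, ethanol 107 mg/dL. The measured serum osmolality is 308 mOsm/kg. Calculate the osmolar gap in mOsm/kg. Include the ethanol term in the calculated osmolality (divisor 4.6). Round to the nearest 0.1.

Calculated osmolality = 2·Na + glucose + BUN/2.8 + ethanol/4.6
= 2·139 + 4.1 + 13/2.8 + 107/4.6
= 278 + 4.10 + 4.64 + 23.26
= 310 mOsm/kg ≈ 310.0 mOsm/kg
Osmolar gap = measured − calculated = 308 − 310.0 = -2.0 mOsm/kg

-2.0 mOsm/kg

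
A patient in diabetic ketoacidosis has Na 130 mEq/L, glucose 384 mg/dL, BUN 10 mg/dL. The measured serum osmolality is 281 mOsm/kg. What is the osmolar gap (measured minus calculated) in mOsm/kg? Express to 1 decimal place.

Calculated osmolality = 2·Na + glucose/18 + BUN/2.8
= 2·130 + 384/18 + 10/2.8
= 260 + 21.33 + 3.57
= 284.9 mOsm/kg ≈ 284.9 mOsm/kg
Osmolar gap = measured − calculated = 281 − 284.9 = -3.9 mOsm/kg

-3.9 mOsm/kg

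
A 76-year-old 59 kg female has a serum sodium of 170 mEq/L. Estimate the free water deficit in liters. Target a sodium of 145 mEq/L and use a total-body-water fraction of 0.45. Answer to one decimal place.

4.6 L

TBW = 0.45 · 59 = 26.55 L
Free water deficit = TBW · (Na/145 − 1)
= 26.55 · (170/145 − 1)
= 26.55 · 0.1724
= 4.58 L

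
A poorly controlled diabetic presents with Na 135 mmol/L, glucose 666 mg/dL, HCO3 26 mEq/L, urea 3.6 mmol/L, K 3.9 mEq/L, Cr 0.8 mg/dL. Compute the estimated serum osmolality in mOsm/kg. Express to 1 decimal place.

310.6 mOsm/kg

Calculated osmolality = 2·Na + glucose/18 + urea
= 2·135 + 666/18 + 3.6
= 270 + 37 + 3.60
= 310.6 mOsm/kg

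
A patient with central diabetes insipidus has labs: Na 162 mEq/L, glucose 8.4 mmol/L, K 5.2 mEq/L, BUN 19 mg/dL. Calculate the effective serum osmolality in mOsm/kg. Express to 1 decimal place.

332.4 mOsm/kg

Effective osmolality excludes urea (freely permeant across cell membranes):
2·Na + glucose
= 2·162 + 8.4
= 324 + 8.4
= 332.4 mOsm/kg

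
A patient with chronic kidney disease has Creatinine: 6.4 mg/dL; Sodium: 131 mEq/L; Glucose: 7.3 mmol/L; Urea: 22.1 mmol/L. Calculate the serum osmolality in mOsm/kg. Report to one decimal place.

291.4 mOsm/kg

Calculated osmolality = 2·Na + glucose + urea
= 2·131 + 7.3 + 22.1
= 262 + 7.30 + 22.10
= 291.4 mOsm/kg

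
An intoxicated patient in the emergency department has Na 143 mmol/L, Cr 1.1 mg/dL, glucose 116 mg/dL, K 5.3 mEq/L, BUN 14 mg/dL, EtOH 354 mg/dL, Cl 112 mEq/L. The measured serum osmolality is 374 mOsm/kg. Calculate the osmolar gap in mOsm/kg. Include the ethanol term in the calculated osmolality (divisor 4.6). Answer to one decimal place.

Calculated osmolality = 2·Na + glucose/18 + BUN/2.8 + ethanol/4.6
= 2·143 + 116/18 + 14/2.8 + 354/4.6
= 286 + 6.44 + 5 + 76.96
= 374.4 mOsm/kg ≈ 374.4 mOsm/kg
Osmolar gap = measured − calculated = 374 − 374.4 = -0.4 mOsm/kg

-0.4 mOsm/kg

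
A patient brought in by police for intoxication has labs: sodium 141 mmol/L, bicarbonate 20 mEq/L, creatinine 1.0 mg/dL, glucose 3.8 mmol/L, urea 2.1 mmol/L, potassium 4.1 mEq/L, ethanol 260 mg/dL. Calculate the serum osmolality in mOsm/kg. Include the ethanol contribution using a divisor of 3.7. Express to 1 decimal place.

Calculated osmolality = 2·Na + glucose + urea + ethanol/3.7
= 2·141 + 3.8 + 2.1 + 260/3.7
= 282 + 3.80 + 2.10 + 70.27
= 358.17 mOsm/kg

358.2 mOsm/kg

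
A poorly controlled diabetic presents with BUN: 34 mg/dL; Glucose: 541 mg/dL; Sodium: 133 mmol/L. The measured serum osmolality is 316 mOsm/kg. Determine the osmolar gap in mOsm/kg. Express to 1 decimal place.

Calculated osmolality = 2·Na + glucose/18 + BUN/2.8
= 2·133 + 541/18 + 34/2.8
= 266 + 30.06 + 12.14
= 308.2 mOsm/kg ≈ 308.2 mOsm/kg
Osmolar gap = measured − calculated = 316 − 308.2 = 7.8 mOsm/kg

7.8 mOsm/kg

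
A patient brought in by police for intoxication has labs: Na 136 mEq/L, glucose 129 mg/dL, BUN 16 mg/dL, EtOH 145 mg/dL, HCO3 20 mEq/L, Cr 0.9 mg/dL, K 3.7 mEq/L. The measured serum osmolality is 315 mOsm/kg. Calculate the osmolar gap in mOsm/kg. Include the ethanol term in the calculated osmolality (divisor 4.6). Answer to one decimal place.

-1.4 mOsm/kg

Calculated osmolality = 2·Na + glucose/18 + BUN/2.8 + ethanol/4.6
= 2·136 + 129/18 + 16/2.8 + 145/4.6
= 272 + 7.17 + 5.71 + 31.52
= 316.4 mOsm/kg ≈ 316.4 mOsm/kg
Osmolar gap = measured − calculated = 315 − 316.4 = -1.4 mOsm/kg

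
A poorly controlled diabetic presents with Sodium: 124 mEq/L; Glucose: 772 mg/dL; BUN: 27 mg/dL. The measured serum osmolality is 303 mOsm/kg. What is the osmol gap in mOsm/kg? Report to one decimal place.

2.5 mOsm/kg

Calculated osmolality = 2·Na + glucose/18 + BUN/2.8
= 2·124 + 772/18 + 27/2.8
= 248 + 42.89 + 9.64
= 300.53 mOsm/kg ≈ 300.5 mOsm/kg
Osmolar gap = measured − calculated = 303 − 300.5 = 2.5 mOsm/kg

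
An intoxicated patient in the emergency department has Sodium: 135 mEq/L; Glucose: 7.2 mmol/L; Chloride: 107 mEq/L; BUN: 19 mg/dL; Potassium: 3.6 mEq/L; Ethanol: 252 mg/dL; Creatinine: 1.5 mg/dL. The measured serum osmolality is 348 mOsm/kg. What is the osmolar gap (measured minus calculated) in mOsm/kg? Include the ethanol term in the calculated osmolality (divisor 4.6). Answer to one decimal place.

Calculated osmolality = 2·Na + glucose + BUN/2.8 + ethanol/4.6
= 2·135 + 7.2 + 19/2.8 + 252/4.6
= 270 + 7.20 + 6.79 + 54.78
= 338.77 mOsm/kg ≈ 338.8 mOsm/kg
Osmolar gap = measured − calculated = 348 − 338.8 = 9.2 mOsm/kg

9.2 mOsm/kg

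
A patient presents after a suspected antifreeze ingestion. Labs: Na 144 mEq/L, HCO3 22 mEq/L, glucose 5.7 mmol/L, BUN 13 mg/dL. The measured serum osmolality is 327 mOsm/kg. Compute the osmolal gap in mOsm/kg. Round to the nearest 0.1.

Calculated osmolality = 2·Na + glucose + BUN/2.8
= 2·144 + 5.7 + 13/2.8
= 288 + 5.70 + 4.64
= 298.34 mOsm/kg ≈ 298.3 mOsm/kg
Osmolar gap = measured − calculated = 327 − 298.3 = 28.7 mOsm/kg

28.7 mOsm/kg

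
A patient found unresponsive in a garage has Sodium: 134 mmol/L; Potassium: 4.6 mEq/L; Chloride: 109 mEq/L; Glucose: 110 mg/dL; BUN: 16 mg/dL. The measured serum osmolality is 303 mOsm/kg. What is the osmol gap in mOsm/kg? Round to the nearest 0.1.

23.2 mOsm/kg

Calculated osmolality = 2·Na + glucose/18 + BUN/2.8
= 2·134 + 110/18 + 16/2.8
= 268 + 6.11 + 5.71
= 279.82 mOsm/kg ≈ 279.8 mOsm/kg
Osmolar gap = measured − calculated = 303 − 279.8 = 23.2 mOsm/kg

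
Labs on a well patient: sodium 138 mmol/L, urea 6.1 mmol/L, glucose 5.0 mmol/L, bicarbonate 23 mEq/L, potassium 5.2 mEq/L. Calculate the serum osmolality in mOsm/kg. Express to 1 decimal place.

287.1 mOsm/kg

Calculated osmolality = 2·Na + glucose + urea
= 2·138 + 5 + 6.1
= 276 + 5 + 6.10
= 287.1 mOsm/kg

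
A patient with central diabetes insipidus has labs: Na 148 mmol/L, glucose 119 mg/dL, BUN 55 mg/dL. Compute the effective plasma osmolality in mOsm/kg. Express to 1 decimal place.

302.6 mOsm/kg

Effective osmolality excludes urea (freely permeant across cell membranes):
2·Na + glucose/18
= 2·148 + 119/18
= 296 + 6.61
= 302.61 mOsm/kg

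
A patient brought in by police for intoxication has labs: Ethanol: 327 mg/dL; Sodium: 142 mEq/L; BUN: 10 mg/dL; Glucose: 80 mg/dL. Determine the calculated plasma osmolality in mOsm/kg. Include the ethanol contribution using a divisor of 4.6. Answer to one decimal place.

Calculated osmolality = 2·Na + glucose/18 + BUN/2.8 + ethanol/4.6
= 2·142 + 80/18 + 10/2.8 + 327/4.6
= 284 + 4.44 + 3.57 + 71.09
= 363.1 mOsm/kg

363.1 mOsm/kg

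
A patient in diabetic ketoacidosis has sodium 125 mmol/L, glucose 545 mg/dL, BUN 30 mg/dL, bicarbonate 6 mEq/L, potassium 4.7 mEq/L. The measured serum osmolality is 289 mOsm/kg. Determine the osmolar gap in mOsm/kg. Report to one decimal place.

Calculated osmolality = 2·Na + glucose/18 + BUN/2.8
= 2·125 + 545/18 + 30/2.8
= 250 + 30.28 + 10.71
= 290.99 mOsm/kg ≈ 291.0 mOsm/kg
Osmolar gap = measured − calculated = 289 − 291.0 = -2.0 mOsm/kg

-2.0 mOsm/kg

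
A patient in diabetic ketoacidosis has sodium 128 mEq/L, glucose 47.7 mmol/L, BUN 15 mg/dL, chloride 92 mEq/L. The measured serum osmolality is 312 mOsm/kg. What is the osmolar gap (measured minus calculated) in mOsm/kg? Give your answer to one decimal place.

2.9 mOsm/kg

Calculated osmolality = 2·Na + glucose + BUN/2.8
= 2·128 + 47.7 + 15/2.8
= 256 + 47.70 + 5.36
= 309.06 mOsm/kg ≈ 309.1 mOsm/kg
Osmolar gap = measured − calculated = 312 − 309.1 = 2.9 mOsm/kg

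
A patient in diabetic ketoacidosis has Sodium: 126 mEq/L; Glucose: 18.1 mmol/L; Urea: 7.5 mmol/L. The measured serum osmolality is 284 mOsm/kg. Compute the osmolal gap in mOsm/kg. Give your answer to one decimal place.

Calculated osmolality = 2·Na + glucose + urea
= 2·126 + 18.1 + 7.5
= 252 + 18.10 + 7.50
= 277.6 mOsm/kg ≈ 277.6 mOsm/kg
Osmolar gap = measured − calculated = 284 − 277.6 = 6.4 mOsm/kg

6.4 mOsm/kg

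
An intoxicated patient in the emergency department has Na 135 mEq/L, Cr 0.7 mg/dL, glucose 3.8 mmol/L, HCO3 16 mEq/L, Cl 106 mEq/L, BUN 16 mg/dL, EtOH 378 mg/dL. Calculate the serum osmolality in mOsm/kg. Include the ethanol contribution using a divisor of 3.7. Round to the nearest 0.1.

Calculated osmolality = 2·Na + glucose + BUN/2.8 + ethanol/3.7
= 2·135 + 3.8 + 16/2.8 + 378/3.7
= 270 + 3.80 + 5.71 + 102.16
= 381.67 mOsm/kg

381.7 mOsm/kg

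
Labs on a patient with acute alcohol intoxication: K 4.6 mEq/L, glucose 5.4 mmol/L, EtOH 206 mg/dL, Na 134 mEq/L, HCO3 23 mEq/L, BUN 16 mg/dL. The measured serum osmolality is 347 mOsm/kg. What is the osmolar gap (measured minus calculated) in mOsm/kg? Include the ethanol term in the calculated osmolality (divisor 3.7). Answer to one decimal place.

Calculated osmolality = 2·Na + glucose + BUN/2.8 + ethanol/3.7
= 2·134 + 5.4 + 16/2.8 + 206/3.7
= 268 + 5.40 + 5.71 + 55.68
= 334.79 mOsm/kg ≈ 334.8 mOsm/kg
Osmolar gap = measured − calculated = 347 − 334.8 = 12.2 mOsm/kg

12.2 mOsm/kg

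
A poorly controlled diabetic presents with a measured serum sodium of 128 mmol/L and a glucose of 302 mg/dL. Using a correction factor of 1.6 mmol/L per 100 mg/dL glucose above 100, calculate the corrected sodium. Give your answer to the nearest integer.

Corrected Na = measured Na + 1.6 · (glucose − 100)/100
= 128 + 1.6 · (302 − 100)/100
= 128 + 3.2
= 131.2 mmol/L

131 mmol/L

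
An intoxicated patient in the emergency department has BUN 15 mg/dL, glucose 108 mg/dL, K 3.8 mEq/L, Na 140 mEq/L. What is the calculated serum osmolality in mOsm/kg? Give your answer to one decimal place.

291.4 mOsm/kg

Calculated osmolality = 2·Na + glucose/18 + BUN/2.8
= 2·140 + 108/18 + 15/2.8
= 280 + 6 + 5.36
= 291.36 mOsm/kg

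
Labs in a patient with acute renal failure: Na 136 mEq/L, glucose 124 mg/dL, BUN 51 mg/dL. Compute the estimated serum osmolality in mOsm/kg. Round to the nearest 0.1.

297.1 mOsm/kg

Calculated osmolality = 2·Na + glucose/18 + BUN/2.8
= 2·136 + 124/18 + 51/2.8
= 272 + 6.89 + 18.21
= 297.1 mOsm/kg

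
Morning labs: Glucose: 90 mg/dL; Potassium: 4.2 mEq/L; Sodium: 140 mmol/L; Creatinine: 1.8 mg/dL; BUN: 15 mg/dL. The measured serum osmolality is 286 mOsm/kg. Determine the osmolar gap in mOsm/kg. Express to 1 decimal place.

Calculated osmolality = 2·Na + glucose/18 + BUN/2.8
= 2·140 + 90/18 + 15/2.8
= 280 + 5 + 5.36
= 290.36 mOsm/kg ≈ 290.4 mOsm/kg
Osmolar gap = measured − calculated = 286 − 290.4 = -4.4 mOsm/kg

-4.4 mOsm/kg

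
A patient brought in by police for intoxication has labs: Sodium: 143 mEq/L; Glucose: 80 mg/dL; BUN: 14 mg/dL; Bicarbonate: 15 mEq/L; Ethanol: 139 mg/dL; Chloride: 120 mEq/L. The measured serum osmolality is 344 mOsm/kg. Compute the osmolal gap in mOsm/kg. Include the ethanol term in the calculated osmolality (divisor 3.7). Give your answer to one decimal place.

Calculated osmolality = 2·Na + glucose/18 + BUN/2.8 + ethanol/3.7
= 2·143 + 80/18 + 14/2.8 + 139/3.7
= 286 + 4.44 + 5 + 37.57
= 333.01 mOsm/kg ≈ 333.0 mOsm/kg
Osmolar gap = measured − calculated = 344 − 333.0 = 11.0 mOsm/kg

11.0 mOsm/kg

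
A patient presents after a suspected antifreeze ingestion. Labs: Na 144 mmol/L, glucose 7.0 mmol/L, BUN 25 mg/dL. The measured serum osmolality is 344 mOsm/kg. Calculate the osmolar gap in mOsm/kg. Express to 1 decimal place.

Calculated osmolality = 2·Na + glucose + BUN/2.8
= 2·144 + 7 + 25/2.8
= 288 + 7 + 8.93
= 303.93 mOsm/kg ≈ 303.9 mOsm/kg
Osmolar gap = measured − calculated = 344 − 303.9 = 40.1 mOsm/kg

40.1 mOsm/kg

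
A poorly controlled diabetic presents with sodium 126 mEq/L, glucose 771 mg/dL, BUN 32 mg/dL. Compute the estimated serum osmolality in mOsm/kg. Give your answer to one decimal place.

Calculated osmolality = 2·Na + glucose/18 + BUN/2.8
= 2·126 + 771/18 + 32/2.8
= 252 + 42.83 + 11.43
= 306.26 mOsm/kg

306.3 mOsm/kg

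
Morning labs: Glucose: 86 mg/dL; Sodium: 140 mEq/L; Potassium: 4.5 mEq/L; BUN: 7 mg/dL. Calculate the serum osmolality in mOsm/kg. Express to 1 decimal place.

Calculated osmolality = 2·Na + glucose/18 + BUN/2.8
= 2·140 + 86/18 + 7/2.8
= 280 + 4.78 + 2.50
= 287.28 mOsm/kg

287.3 mOsm/kg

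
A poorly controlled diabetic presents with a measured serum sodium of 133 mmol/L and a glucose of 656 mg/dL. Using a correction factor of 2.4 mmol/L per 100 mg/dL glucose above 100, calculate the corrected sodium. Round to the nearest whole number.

Corrected Na = measured Na + 2.4 · (glucose − 100)/100
= 133 + 2.4 · (656 − 100)/100
= 133 + 13.3
= 146.3 mmol/L

146 mmol/L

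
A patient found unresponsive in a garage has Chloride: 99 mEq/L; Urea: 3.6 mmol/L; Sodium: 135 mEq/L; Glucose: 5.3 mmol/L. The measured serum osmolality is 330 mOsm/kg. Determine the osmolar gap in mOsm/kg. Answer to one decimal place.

51.1 mOsm/kg

Calculated osmolality = 2·Na + glucose + urea
= 2·135 + 5.3 + 3.6
= 270 + 5.30 + 3.60
= 278.9 mOsm/kg ≈ 278.9 mOsm/kg
Osmolar gap = measured − calculated = 330 − 278.9 = 51.1 mOsm/kg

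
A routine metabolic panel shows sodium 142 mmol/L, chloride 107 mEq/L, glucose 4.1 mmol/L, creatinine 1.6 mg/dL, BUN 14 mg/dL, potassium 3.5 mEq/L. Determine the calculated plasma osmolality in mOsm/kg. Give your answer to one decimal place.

293.1 mOsm/kg

Calculated osmolality = 2·Na + glucose + BUN/2.8
= 2·142 + 4.1 + 14/2.8
= 284 + 4.10 + 5
= 293.1 mOsm/kg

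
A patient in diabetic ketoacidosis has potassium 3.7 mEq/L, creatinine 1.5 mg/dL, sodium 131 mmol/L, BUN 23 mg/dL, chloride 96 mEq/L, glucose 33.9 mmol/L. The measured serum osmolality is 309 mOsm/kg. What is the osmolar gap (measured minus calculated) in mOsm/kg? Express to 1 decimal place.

Calculated osmolality = 2·Na + glucose + BUN/2.8
= 2·131 + 33.9 + 23/2.8
= 262 + 33.90 + 8.21
= 304.11 mOsm/kg ≈ 304.1 mOsm/kg
Osmolar gap = measured − calculated = 309 − 304.1 = 4.9 mOsm/kg

4.9 mOsm/kg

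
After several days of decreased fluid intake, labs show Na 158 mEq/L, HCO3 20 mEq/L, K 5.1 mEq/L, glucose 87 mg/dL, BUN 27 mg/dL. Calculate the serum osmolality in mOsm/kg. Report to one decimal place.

Calculated osmolality = 2·Na + glucose/18 + BUN/2.8
= 2·158 + 87/18 + 27/2.8
= 316 + 4.83 + 9.64
= 330.47 mOsm/kg

330.5 mOsm/kg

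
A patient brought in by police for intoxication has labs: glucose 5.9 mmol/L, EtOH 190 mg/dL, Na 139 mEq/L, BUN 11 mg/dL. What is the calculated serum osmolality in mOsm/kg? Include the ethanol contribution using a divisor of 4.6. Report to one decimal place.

329.1 mOsm/kg

Calculated osmolality = 2·Na + glucose + BUN/2.8 + ethanol/4.6
= 2·139 + 5.9 + 11/2.8 + 190/4.6
= 278 + 5.90 + 3.93 + 41.30
= 329.13 mOsm/kg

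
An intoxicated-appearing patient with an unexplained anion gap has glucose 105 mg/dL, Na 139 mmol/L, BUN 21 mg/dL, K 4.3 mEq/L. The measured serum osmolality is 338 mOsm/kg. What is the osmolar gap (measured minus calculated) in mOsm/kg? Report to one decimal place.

46.7 mOsm/kg

Calculated osmolality = 2·Na + glucose/18 + BUN/2.8
= 2·139 + 105/18 + 21/2.8
= 278 + 5.83 + 7.50
= 291.33 mOsm/kg ≈ 291.3 mOsm/kg
Osmolar gap = measured − calculated = 338 − 291.3 = 46.7 mOsm/kg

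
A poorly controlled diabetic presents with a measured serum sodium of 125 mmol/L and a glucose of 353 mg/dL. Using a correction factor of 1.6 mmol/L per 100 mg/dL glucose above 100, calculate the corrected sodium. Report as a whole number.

129 mmol/L

Corrected Na = measured Na + 1.6 · (glucose − 100)/100
= 125 + 1.6 · (353 − 100)/100
= 125 + 4
= 129 mmol/L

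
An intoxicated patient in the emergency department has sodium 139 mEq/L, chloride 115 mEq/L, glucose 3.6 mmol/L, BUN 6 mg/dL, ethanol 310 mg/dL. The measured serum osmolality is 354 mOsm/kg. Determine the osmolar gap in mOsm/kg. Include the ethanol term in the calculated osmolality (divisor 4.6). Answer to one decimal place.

Calculated osmolality = 2·Na + glucose + BUN/2.8 + ethanol/4.6
= 2·139 + 3.6 + 6/2.8 + 310/4.6
= 278 + 3.60 + 2.14 + 67.39
= 351.13 mOsm/kg ≈ 351.1 mOsm/kg
Osmolar gap = measured − calculated = 354 − 351.1 = 2.9 mOsm/kg

2.9 mOsm/kg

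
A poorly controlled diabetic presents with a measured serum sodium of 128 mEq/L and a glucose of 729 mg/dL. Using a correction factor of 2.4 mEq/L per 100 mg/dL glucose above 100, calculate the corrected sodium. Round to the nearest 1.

Corrected Na = measured Na + 2.4 · (glucose − 100)/100
= 128 + 2.4 · (729 − 100)/100
= 128 + 15.1
= 143.1 mEq/L

143 mEq/L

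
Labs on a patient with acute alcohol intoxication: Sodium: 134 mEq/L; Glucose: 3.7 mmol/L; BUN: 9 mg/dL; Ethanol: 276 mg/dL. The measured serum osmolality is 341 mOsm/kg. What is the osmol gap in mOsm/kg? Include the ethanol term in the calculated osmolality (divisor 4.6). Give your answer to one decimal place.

6.1 mOsm/kg

Calculated osmolality = 2·Na + glucose + BUN/2.8 + ethanol/4.6
= 2·134 + 3.7 + 9/2.8 + 276/4.6
= 268 + 3.70 + 3.21 + 60
= 334.91 mOsm/kg ≈ 334.9 mOsm/kg
Osmolar gap = measured − calculated = 341 − 334.9 = 6.1 mOsm/kg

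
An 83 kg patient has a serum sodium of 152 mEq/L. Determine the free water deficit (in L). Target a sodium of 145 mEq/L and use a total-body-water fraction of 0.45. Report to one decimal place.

1.8 L

TBW = 0.45 · 83 = 37.35 L
Free water deficit = TBW · (Na/145 − 1)
= 37.35 · (152/145 − 1)
= 37.35 · 0.0483
= 1.8 L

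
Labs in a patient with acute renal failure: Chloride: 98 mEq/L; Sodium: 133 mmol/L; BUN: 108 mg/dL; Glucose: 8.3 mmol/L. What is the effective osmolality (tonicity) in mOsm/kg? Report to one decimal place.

Effective osmolality excludes urea (freely permeant across cell membranes):
2·Na + glucose
= 2·133 + 8.3
= 266 + 8.3
= 274.3 mOsm/kg

274.3 mOsm/kg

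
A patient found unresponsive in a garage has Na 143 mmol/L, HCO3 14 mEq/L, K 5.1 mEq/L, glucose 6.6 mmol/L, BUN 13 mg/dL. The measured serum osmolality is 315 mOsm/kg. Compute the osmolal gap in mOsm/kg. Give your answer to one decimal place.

Calculated osmolality = 2·Na + glucose + BUN/2.8
= 2·143 + 6.6 + 13/2.8
= 286 + 6.60 + 4.64
= 297.24 mOsm/kg ≈ 297.2 mOsm/kg
Osmolar gap = measured − calculated = 315 − 297.2 = 17.8 mOsm/kg

17.8 mOsm/kg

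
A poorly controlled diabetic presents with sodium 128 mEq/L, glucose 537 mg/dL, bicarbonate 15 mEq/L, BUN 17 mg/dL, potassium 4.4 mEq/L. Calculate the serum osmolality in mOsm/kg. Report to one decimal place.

Calculated osmolality = 2·Na + glucose/18 + BUN/2.8
= 2·128 + 537/18 + 17/2.8
= 256 + 29.83 + 6.07
= 291.9 mOsm/kg

291.9 mOsm/kg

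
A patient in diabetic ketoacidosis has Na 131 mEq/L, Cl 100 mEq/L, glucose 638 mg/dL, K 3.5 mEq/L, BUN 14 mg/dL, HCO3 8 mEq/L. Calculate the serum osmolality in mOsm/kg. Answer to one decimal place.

Calculated osmolality = 2·Na + glucose/18 + BUN/2.8
= 2·131 + 638/18 + 14/2.8
= 262 + 35.44 + 5
= 302.44 mOsm/kg

302.4 mOsm/kg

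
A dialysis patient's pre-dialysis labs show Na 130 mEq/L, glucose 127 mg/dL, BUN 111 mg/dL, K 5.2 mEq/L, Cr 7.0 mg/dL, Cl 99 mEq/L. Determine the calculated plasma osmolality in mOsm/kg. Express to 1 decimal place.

306.7 mOsm/kg

Calculated osmolality = 2·Na + glucose/18 + BUN/2.8
= 2·130 + 127/18 + 111/2.8
= 260 + 7.06 + 39.64
= 306.7 mOsm/kg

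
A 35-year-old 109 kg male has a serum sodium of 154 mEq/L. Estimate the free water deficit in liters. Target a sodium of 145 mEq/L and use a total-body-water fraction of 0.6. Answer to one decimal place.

TBW = 0.6 · 109 = 65.4 L
Free water deficit = TBW · (Na/145 − 1)
= 65.4 · (154/145 − 1)
= 65.4 · 0.0621
= 4.06 L

4.1 L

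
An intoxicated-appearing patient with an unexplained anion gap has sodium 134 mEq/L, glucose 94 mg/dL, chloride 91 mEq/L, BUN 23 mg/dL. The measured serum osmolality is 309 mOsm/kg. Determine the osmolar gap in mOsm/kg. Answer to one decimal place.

27.6 mOsm/kg

Calculated osmolality = 2·Na + glucose/18 + BUN/2.8
= 2·134 + 94/18 + 23/2.8
= 268 + 5.22 + 8.21
= 281.43 mOsm/kg ≈ 281.4 mOsm/kg
Osmolar gap = measured − calculated = 309 − 281.4 = 27.6 mOsm/kg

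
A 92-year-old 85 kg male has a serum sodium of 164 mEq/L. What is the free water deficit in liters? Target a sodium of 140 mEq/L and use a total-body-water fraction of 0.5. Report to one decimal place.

TBW = 0.5 · 85 = 42.5 L
Free water deficit = TBW · (Na/140 − 1)
= 42.5 · (164/140 − 1)
= 42.5 · 0.1714
= 7.28 L

7.3 L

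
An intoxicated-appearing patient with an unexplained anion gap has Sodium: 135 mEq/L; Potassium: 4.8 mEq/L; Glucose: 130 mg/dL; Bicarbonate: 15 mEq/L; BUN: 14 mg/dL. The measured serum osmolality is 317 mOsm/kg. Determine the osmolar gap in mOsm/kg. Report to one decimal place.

Calculated osmolality = 2·Na + glucose/18 + BUN/2.8
= 2·135 + 130/18 + 14/2.8
= 270 + 7.22 + 5
= 282.22 mOsm/kg ≈ 282.2 mOsm/kg
Osmolar gap = measured − calculated = 317 − 282.2 = 34.8 mOsm/kg

34.8 mOsm/kg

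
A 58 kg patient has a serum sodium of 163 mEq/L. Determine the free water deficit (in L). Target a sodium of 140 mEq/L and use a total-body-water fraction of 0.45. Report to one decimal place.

TBW = 0.45 · 58 = 26.1 L
Free water deficit = TBW · (Na/140 − 1)
= 26.1 · (163/140 − 1)
= 26.1 · 0.1643
= 4.29 L

4.3 L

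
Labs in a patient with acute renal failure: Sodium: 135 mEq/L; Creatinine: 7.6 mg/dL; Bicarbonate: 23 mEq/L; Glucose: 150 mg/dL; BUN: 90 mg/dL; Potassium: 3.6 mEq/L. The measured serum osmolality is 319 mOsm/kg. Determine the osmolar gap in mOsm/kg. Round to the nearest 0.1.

Calculated osmolality = 2·Na + glucose/18 + BUN/2.8
= 2·135 + 150/18 + 90/2.8
= 270 + 8.33 + 32.14
= 310.47 mOsm/kg ≈ 310.5 mOsm/kg
Osmolar gap = measured − calculated = 319 − 310.5 = 8.5 mOsm/kg

8.5 mOsm/kg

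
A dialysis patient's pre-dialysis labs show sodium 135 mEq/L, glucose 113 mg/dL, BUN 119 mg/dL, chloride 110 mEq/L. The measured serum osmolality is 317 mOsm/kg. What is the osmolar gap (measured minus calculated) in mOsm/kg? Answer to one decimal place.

-1.8 mOsm/kg

Calculated osmolality = 2·Na + glucose/18 + BUN/2.8
= 2·135 + 113/18 + 119/2.8
= 270 + 6.28 + 42.50
= 318.78 mOsm/kg ≈ 318.8 mOsm/kg
Osmolar gap = measured − calculated = 317 − 318.8 = -1.8 mOsm/kg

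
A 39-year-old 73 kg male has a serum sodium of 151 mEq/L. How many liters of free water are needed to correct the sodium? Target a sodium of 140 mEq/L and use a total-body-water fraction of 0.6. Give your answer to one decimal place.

TBW = 0.6 · 73 = 43.8 L
Free water deficit = TBW · (Na/140 − 1)
= 43.8 · (151/140 − 1)
= 43.8 · 0.0786
= 3.44 L

3.4 L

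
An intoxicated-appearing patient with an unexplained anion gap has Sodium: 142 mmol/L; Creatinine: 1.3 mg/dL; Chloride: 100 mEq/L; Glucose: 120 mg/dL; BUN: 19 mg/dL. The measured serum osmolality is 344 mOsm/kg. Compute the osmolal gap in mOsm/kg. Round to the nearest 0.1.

46.5 mOsm/kg

Calculated osmolality = 2·Na + glucose/18 + BUN/2.8
= 2·142 + 120/18 + 19/2.8
= 284 + 6.67 + 6.79
= 297.46 mOsm/kg ≈ 297.5 mOsm/kg
Osmolar gap = measured − calculated = 344 − 297.5 = 46.5 mOsm/kg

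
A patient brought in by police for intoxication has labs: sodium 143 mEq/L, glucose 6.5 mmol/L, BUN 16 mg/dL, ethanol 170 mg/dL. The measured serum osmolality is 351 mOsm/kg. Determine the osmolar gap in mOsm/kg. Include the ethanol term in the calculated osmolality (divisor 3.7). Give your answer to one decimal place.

Calculated osmolality = 2·Na + glucose + BUN/2.8 + ethanol/3.7
= 2·143 + 6.5 + 16/2.8 + 170/3.7
= 286 + 6.50 + 5.71 + 45.95
= 344.16 mOsm/kg ≈ 344.2 mOsm/kg
Osmolar gap = measured − calculated = 351 − 344.2 = 6.8 mOsm/kg

6.8 mOsm/kg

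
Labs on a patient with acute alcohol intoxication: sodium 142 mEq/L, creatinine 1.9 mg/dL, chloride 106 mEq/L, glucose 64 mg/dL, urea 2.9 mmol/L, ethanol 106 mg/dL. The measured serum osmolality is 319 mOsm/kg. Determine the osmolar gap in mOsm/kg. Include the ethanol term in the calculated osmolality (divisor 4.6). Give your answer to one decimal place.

5.5 mOsm/kg

Calculated osmolality = 2·Na + glucose/18 + urea + ethanol/4.6
= 2·142 + 64/18 + 2.9 + 106/4.6
= 284 + 3.56 + 2.90 + 23.04
= 313.5 mOsm/kg ≈ 313.5 mOsm/kg
Osmolar gap = measured − calculated = 319 − 313.5 = 5.5 mOsm/kg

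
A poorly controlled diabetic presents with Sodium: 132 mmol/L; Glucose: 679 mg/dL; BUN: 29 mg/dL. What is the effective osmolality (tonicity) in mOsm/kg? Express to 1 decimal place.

Effective osmolality excludes urea (freely permeant across cell membranes):
2·Na + glucose/18
= 2·132 + 679/18
= 264 + 37.72
= 301.72 mOsm/kg

301.7 mOsm/kg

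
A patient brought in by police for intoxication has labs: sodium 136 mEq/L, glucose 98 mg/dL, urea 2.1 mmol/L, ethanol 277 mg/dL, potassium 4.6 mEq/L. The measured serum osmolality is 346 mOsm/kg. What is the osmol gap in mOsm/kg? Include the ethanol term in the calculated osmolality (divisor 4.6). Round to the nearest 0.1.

6.2 mOsm/kg

Calculated osmolality = 2·Na + glucose/18 + urea + ethanol/4.6
= 2·136 + 98/18 + 2.1 + 277/4.6
= 272 + 5.44 + 2.10 + 60.22
= 339.76 mOsm/kg ≈ 339.8 mOsm/kg
Osmolar gap = measured − calculated = 346 − 339.8 = 6.2 mOsm/kg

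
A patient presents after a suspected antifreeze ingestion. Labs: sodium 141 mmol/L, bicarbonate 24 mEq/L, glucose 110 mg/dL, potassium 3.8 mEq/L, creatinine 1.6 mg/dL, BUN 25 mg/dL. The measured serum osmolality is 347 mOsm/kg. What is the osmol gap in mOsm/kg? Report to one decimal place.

Calculated osmolality = 2·Na + glucose/18 + BUN/2.8
= 2·141 + 110/18 + 25/2.8
= 282 + 6.11 + 8.93
= 297.04 mOsm/kg ≈ 297.0 mOsm/kg
Osmolar gap = measured − calculated = 347 − 297.0 = 50.0 mOsm/kg

50.0 mOsm/kg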